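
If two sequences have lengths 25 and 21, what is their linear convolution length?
Linear/full convolution length: m + n - 1 = 25 + 21 - 1 = 45

45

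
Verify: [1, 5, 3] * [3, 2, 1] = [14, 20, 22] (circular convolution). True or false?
Recompute circular convolution of [1, 5, 3] and [3, 2, 1]: y[0] = 1×3 + 5×1 + 3×2 = 14; y[1] = 1×2 + 5×3 + 3×1 = 20; y[2] = 1×1 + 5×2 + 3×3 = 20 → [14, 20, 20]. Compare to given [14, 20, 22]: they differ at index 2: given 22, correct 20, so answer: No

No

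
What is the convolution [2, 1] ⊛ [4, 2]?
y[0] = 2×4 = 8; y[1] = 2×2 + 1×4 = 8; y[2] = 1×2 = 2

[8, 8, 2]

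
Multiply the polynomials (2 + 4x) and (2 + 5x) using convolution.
Ascending coefficients: a = [2, 4], b = [2, 5]. c[0] = 2×2 = 4; c[1] = 2×5 + 4×2 = 18; c[2] = 4×5 = 20. Result coefficients: [4, 18, 20] → 4 + 18x + 20x^2

4 + 18x + 20x^2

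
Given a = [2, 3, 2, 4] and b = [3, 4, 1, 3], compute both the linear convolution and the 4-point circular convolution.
Linear: y_lin[0] = 2×3 = 6; y_lin[1] = 2×4 + 3×3 = 17; y_lin[2] = 2×1 + 3×4 + 2×3 = 20; y_lin[3] = 2×3 + 3×1 + 2×4 + 4×3 = 29; y_lin[4] = 3×3 + 2×1 + 4×4 = 27; y_lin[5] = 2×3 + 4×1 = 10; y_lin[6] = 4×3 = 12 → [6, 17, 20, 29, 27, 10, 12]. Circular (length 4): y[0] = 2×3 + 3×3 + 2×1 + 4×4 = 33; y[1] = 2×4 + 3×3 + 2×3 + 4×1 = 27; y[2] = 2×1 + 3×4 + 2×3 + 4×3 = 32; y[3] = 2×3 + 3×1 + 2×4 + 4×3 = 29 → [33, 27, 32, 29]

Linear: [6, 17, 20, 29, 27, 10, 12], Circular: [33, 27, 32, 29]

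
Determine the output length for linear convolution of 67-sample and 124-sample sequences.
Linear/full convolution length: m + n - 1 = 67 + 124 - 1 = 190

190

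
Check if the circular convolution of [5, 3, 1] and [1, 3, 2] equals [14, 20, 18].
Recompute circular convolution of [5, 3, 1] and [1, 3, 2]: y[0] = 5×1 + 3×2 + 1×3 = 14; y[1] = 5×3 + 3×1 + 1×2 = 20; y[2] = 5×2 + 3×3 + 1×1 = 20 → [14, 20, 20]. Compare to given [14, 20, 18]: they differ at index 2: given 18, correct 20, so answer: No

No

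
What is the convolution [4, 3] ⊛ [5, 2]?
y[0] = 4×5 = 20; y[1] = 4×2 + 3×5 = 23; y[2] = 3×2 = 6

[20, 23, 6]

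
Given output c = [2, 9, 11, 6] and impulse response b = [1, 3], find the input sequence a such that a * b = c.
Deconvolve c=[2, 9, 11, 6] by b=[1, 3]. Since b[0]=1, solve forward: a[0] = c[0] / 1 = 2; a[1] = (c[1] - 2×3) / 1 = 3; a[2] = (c[2] - 3×3) / 1 = 2. So a = [2, 3, 2]. Check by forward convolution: c[0] = 2×1 = 2; c[1] = 2×3 + 3×1 = 9; c[2] = 3×3 + 2×1 = 11; c[3] = 2×3 = 6

[2, 3, 2]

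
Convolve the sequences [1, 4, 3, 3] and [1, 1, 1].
y[0] = 1×1 = 1; y[1] = 1×1 + 4×1 = 5; y[2] = 1×1 + 4×1 + 3×1 = 8; y[3] = 4×1 + 3×1 + 3×1 = 10; y[4] = 3×1 + 3×1 = 6; y[5] = 3×1 = 3

[1, 5, 8, 10, 6, 3]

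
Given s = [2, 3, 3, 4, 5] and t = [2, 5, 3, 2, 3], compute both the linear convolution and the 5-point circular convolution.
Linear: y_lin[0] = 2×2 = 4; y_lin[1] = 2×5 + 3×2 = 16; y_lin[2] = 2×3 + 3×5 + 3×2 = 27; y_lin[3] = 2×2 + 3×3 + 3×5 + 4×2 = 36; y_lin[4] = 2×3 + 3×2 + 3×3 + 4×5 + 5×2 = 51; y_lin[5] = 3×3 + 3×2 + 4×3 + 5×5 = 52; y_lin[6] = 3×3 + 4×2 + 5×3 = 32; y_lin[7] = 4×3 + 5×2 = 22; y_lin[8] = 5×3 = 15 → [4, 16, 27, 36, 51, 52, 32, 22, 15]. Circular (length 5): y[0] = 2×2 + 3×3 + 3×2 + 4×3 + 5×5 = 56; y[1] = 2×5 + 3×2 + 3×3 + 4×2 + 5×3 = 48; y[2] = 2×3 + 3×5 + 3×2 + 4×3 + 5×2 = 49; y[3] = 2×2 + 3×3 + 3×5 + 4×2 + 5×3 = 51; y[4] = 2×3 + 3×2 + 3×3 + 4×5 + 5×2 = 51 → [56, 48, 49, 51, 51]

Linear: [4, 16, 27, 36, 51, 52, 32, 22, 15], Circular: [56, 48, 49, 51, 51]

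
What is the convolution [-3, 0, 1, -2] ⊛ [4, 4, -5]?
y[0] = -3×4 = -12; y[1] = -3×4 + 0×4 = -12; y[2] = -3×-5 + 0×4 + 1×4 = 19; y[3] = 0×-5 + 1×4 + -2×4 = -4; y[4] = 1×-5 + -2×4 = -13; y[5] = -2×-5 = 10

[-12, -12, 19, -4, -13, 10]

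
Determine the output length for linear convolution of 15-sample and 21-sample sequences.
Linear/full convolution length: m + n - 1 = 15 + 21 - 1 = 35

35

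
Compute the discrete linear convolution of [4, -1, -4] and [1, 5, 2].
y[0] = 4×1 = 4; y[1] = 4×5 + -1×1 = 19; y[2] = 4×2 + -1×5 + -4×1 = -1; y[3] = -1×2 + -4×5 = -22; y[4] = -4×2 = -8

[4, 19, -1, -22, -8]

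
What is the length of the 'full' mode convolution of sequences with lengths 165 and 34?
Linear/full convolution length: m + n - 1 = 165 + 34 - 1 = 198

198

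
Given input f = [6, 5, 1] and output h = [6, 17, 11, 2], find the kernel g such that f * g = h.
Output length 4 = len(f) + len(g) - 1 ⇒ len(g) = 2. Solve g forward using g[k] = (h[k] - Σ_{i≥1} f[i]·g[k-i]) / f[0]: g[0] = h[0] / f[0] = 6 / 6 = 1; g[1] = (h[1] - 5×1) / f[0] = (17 - 5×1) / 6 = 2. So g = [1, 2]. Forward-check [6, 5, 1] * [1, 2]: h[0] = 6×1 = 6; h[1] = 6×2 + 5×1 = 17; h[2] = 5×2 + 1×1 = 11; h[3] = 1×2 = 2 → [6, 17, 11, 2] ✓

[1, 2]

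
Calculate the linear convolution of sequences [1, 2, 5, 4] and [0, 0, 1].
y[0] = 1×0 = 0; y[1] = 1×0 + 2×0 = 0; y[2] = 1×1 + 2×0 + 5×0 = 1; y[3] = 2×1 + 5×0 + 4×0 = 2; y[4] = 5×1 + 4×0 = 5; y[5] = 4×1 = 4

[0, 0, 1, 2, 5, 4]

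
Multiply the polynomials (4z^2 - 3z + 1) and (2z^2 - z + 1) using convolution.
Ascending coefficients: a = [1, -3, 4], b = [1, -1, 2]. c[0] = 1×1 = 1; c[1] = 1×-1 + -3×1 = -4; c[2] = 1×2 + -3×-1 + 4×1 = 9; c[3] = -3×2 + 4×-1 = -10; c[4] = 4×2 = 8. Result coefficients: [1, -4, 9, -10, 8] → 8z^4 - 10z^3 + 9z^2 - 4z + 1

8z^4 - 10z^3 + 9z^2 - 4z + 1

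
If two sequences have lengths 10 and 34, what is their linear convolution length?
Linear/full convolution length: m + n - 1 = 10 + 34 - 1 = 43

43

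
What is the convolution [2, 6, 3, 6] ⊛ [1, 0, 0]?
y[0] = 2×1 = 2; y[1] = 2×0 + 6×1 = 6; y[2] = 2×0 + 6×0 + 3×1 = 3; y[3] = 6×0 + 3×0 + 6×1 = 6; y[4] = 3×0 + 6×0 = 0; y[5] = 6×0 = 0

[2, 6, 3, 6, 0, 0]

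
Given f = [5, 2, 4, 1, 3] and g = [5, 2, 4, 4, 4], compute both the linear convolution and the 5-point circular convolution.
Linear: y_lin[0] = 5×5 = 25; y_lin[1] = 5×2 + 2×5 = 20; y_lin[2] = 5×4 + 2×2 + 4×5 = 44; y_lin[3] = 5×4 + 2×4 + 4×2 + 1×5 = 41; y_lin[4] = 5×4 + 2×4 + 4×4 + 1×2 + 3×5 = 61; y_lin[5] = 2×4 + 4×4 + 1×4 + 3×2 = 34; y_lin[6] = 4×4 + 1×4 + 3×4 = 32; y_lin[7] = 1×4 + 3×4 = 16; y_lin[8] = 3×4 = 12 → [25, 20, 44, 41, 61, 34, 32, 16, 12]. Circular (length 5): y[0] = 5×5 + 2×4 + 4×4 + 1×4 + 3×2 = 59; y[1] = 5×2 + 2×5 + 4×4 + 1×4 + 3×4 = 52; y[2] = 5×4 + 2×2 + 4×5 + 1×4 + 3×4 = 60; y[3] = 5×4 + 2×4 + 4×2 + 1×5 + 3×4 = 53; y[4] = 5×4 + 2×4 + 4×4 + 1×2 + 3×5 = 61 → [59, 52, 60, 53, 61]

Linear: [25, 20, 44, 41, 61, 34, 32, 16, 12], Circular: [59, 52, 60, 53, 61]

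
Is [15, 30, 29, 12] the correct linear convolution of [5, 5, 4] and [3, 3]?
Recompute linear convolution of [5, 5, 4] and [3, 3]: y[0] = 5×3 = 15; y[1] = 5×3 + 5×3 = 30; y[2] = 5×3 + 4×3 = 27; y[3] = 4×3 = 12 → [15, 30, 27, 12]. Compare to given [15, 30, 29, 12]: they differ at index 2: given 29, correct 27, so answer: No

No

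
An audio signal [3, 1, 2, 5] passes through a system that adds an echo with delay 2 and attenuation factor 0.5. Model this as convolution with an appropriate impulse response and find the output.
Direct-path + delayed-attenuated-path model → impulse response h = [1, 0, 0.5] (1 at lag 0, 0.5 at lag 2). Output y[n] = x[n] + 0.5·x[n - 2] (with x[n] = 0 outside 0..3): y[0] = 3 + 0.5×0 = 3; y[1] = 1 + 0.5×0 = 1; y[2] = 2 + 0.5×3 = 3.5; y[3] = 5 + 0.5×1 = 5.5; y[4] = 0 + 0.5×2 = 1.0; y[5] = 0 + 0.5×5 = 2.5. So y = [3, 1, 3.5, 5.5, 1.0, 2.5]

[3, 1, 3.5, 5.5, 1.0, 2.5]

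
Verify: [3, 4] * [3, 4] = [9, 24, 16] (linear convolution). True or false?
Recompute linear convolution of [3, 4] and [3, 4]: y[0] = 3×3 = 9; y[1] = 3×4 + 4×3 = 24; y[2] = 4×4 = 16 → [9, 24, 16]. Given [9, 24, 16] matches, so answer: Yes

Yes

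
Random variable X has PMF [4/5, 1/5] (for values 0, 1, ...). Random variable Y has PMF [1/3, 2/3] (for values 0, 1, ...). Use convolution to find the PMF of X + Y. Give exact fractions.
P(X+Y=k) = Σ_i P(X=i)·P(Y=k-i) — a convolution of [4/5, 1/5] and [1/3, 2/3]. P(X+Y=0) = (4/5)×(1/3) = 4/15; P(X+Y=1) = (4/5)×(2/3) + (1/5)×(1/3) = 8/15 + 1/15 = 3/5; P(X+Y=2) = (1/5)×(2/3) = 2/15. PMF: [4/15, 3/5, 2/15] (sums to 1 ✓)

[4/15, 3/5, 2/15]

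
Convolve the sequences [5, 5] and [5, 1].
y[0] = 5×5 = 25; y[1] = 5×1 + 5×5 = 30; y[2] = 5×1 = 5

[25, 30, 5]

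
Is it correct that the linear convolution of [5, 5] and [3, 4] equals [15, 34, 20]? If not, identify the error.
Recompute linear convolution of [5, 5] and [3, 4]: y[0] = 5×3 = 15; y[1] = 5×4 + 5×3 = 35; y[2] = 5×4 = 20 → [15, 35, 20]. Compare to given [15, 34, 20]: they differ at index 1: given 34, correct 35, so answer: No

No. Error at index 1: given 34, correct 35.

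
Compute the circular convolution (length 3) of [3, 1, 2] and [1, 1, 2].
Use y[k] = Σ_j f[j]·g[(k-j) mod 3]. y[0] = 3×1 + 1×2 + 2×1 = 7; y[1] = 3×1 + 1×1 + 2×2 = 8; y[2] = 3×2 + 1×1 + 2×1 = 9. Result: [7, 8, 9]

[7, 8, 9]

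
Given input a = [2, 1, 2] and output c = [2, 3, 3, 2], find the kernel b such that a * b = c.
Output length 4 = len(a) + len(b) - 1 ⇒ len(b) = 2. Solve b forward using b[k] = (c[k] - Σ_{i≥1} a[i]·b[k-i]) / a[0]: b[0] = c[0] / a[0] = 2 / 2 = 1; b[1] = (c[1] - 1×1) / a[0] = (3 - 1×1) / 2 = 1. So b = [1, 1]. Forward-check [2, 1, 2] * [1, 1]: c[0] = 2×1 = 2; c[1] = 2×1 + 1×1 = 3; c[2] = 1×1 + 2×1 = 3; c[3] = 2×1 = 2 → [2, 3, 3, 2] ✓

[1, 1]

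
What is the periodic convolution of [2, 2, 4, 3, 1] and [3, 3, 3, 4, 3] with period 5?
Use y[k] = Σ_j u[j]·v[(k-j) mod 5]. y[0] = 2×3 + 2×3 + 4×4 + 3×3 + 1×3 = 40; y[1] = 2×3 + 2×3 + 4×3 + 3×4 + 1×3 = 39; y[2] = 2×3 + 2×3 + 4×3 + 3×3 + 1×4 = 37; y[3] = 2×4 + 2×3 + 4×3 + 3×3 + 1×3 = 38; y[4] = 2×3 + 2×4 + 4×3 + 3×3 + 1×3 = 38. Result: [40, 39, 37, 38, 38]

[40, 39, 37, 38, 38]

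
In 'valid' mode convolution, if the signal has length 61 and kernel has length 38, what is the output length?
'Valid' mode counts only positions where the kernel fully overlaps the signal: m - n + 1 = 61 - 38 + 1 = 24

24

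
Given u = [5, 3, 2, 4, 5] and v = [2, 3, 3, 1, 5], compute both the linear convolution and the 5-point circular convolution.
Linear: y_lin[0] = 5×2 = 10; y_lin[1] = 5×3 + 3×2 = 21; y_lin[2] = 5×3 + 3×3 + 2×2 = 28; y_lin[3] = 5×1 + 3×3 + 2×3 + 4×2 = 28; y_lin[4] = 5×5 + 3×1 + 2×3 + 4×3 + 5×2 = 56; y_lin[5] = 3×5 + 2×1 + 4×3 + 5×3 = 44; y_lin[6] = 2×5 + 4×1 + 5×3 = 29; y_lin[7] = 4×5 + 5×1 = 25; y_lin[8] = 5×5 = 25 → [10, 21, 28, 28, 56, 44, 29, 25, 25]. Circular (length 5): y[0] = 5×2 + 3×5 + 2×1 + 4×3 + 5×3 = 54; y[1] = 5×3 + 3×2 + 2×5 + 4×1 + 5×3 = 50; y[2] = 5×3 + 3×3 + 2×2 + 4×5 + 5×1 = 53; y[3] = 5×1 + 3×3 + 2×3 + 4×2 + 5×5 = 53; y[4] = 5×5 + 3×1 + 2×3 + 4×3 + 5×2 = 56 → [54, 50, 53, 53, 56]

Linear: [10, 21, 28, 28, 56, 44, 29, 25, 25], Circular: [54, 50, 53, 53, 56]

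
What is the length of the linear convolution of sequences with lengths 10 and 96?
Linear/full convolution length: m + n - 1 = 10 + 96 - 1 = 105

105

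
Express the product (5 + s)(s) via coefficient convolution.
Ascending coefficients: a = [5, 1], b = [0, 1]. c[0] = 5×0 = 0; c[1] = 5×1 + 1×0 = 5; c[2] = 1×1 = 1. Result coefficients: [0, 5, 1] → 5s + s^2

5s + s^2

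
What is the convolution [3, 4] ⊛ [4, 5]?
y[0] = 3×4 = 12; y[1] = 3×5 + 4×4 = 31; y[2] = 4×5 = 20

[12, 31, 20]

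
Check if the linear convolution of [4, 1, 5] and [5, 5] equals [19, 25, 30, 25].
Recompute linear convolution of [4, 1, 5] and [5, 5]: y[0] = 4×5 = 20; y[1] = 4×5 + 1×5 = 25; y[2] = 1×5 + 5×5 = 30; y[3] = 5×5 = 25 → [20, 25, 30, 25]. Compare to given [19, 25, 30, 25]: they differ at index 0: given 19, correct 20, so answer: No

No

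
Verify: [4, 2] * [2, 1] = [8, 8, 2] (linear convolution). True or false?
Recompute linear convolution of [4, 2] and [2, 1]: y[0] = 4×2 = 8; y[1] = 4×1 + 2×2 = 8; y[2] = 2×1 = 2 → [8, 8, 2]. Given [8, 8, 2] matches, so answer: Yes

Yes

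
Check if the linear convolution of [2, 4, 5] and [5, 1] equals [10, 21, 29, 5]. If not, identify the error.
Recompute linear convolution of [2, 4, 5] and [5, 1]: y[0] = 2×5 = 10; y[1] = 2×1 + 4×5 = 22; y[2] = 4×1 + 5×5 = 29; y[3] = 5×1 = 5 → [10, 22, 29, 5]. Compare to given [10, 21, 29, 5]: they differ at index 1: given 21, correct 22, so answer: No

No. Error at index 1: given 21, correct 22.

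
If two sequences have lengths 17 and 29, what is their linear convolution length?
Linear/full convolution length: m + n - 1 = 17 + 29 - 1 = 45

45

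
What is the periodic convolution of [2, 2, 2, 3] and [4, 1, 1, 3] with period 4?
Use y[k] = Σ_j s[j]·t[(k-j) mod 4]. y[0] = 2×4 + 2×3 + 2×1 + 3×1 = 19; y[1] = 2×1 + 2×4 + 2×3 + 3×1 = 19; y[2] = 2×1 + 2×1 + 2×4 + 3×3 = 21; y[3] = 2×3 + 2×1 + 2×1 + 3×4 = 22. Result: [19, 19, 21, 22]

[19, 19, 21, 22]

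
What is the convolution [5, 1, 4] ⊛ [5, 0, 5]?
y[0] = 5×5 = 25; y[1] = 5×0 + 1×5 = 5; y[2] = 5×5 + 1×0 + 4×5 = 45; y[3] = 1×5 + 4×0 = 5; y[4] = 4×5 = 20

[25, 5, 45, 5, 20]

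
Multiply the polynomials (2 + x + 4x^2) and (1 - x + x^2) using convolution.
Ascending coefficients: a = [2, 1, 4], b = [1, -1, 1]. c[0] = 2×1 = 2; c[1] = 2×-1 + 1×1 = -1; c[2] = 2×1 + 1×-1 + 4×1 = 5; c[3] = 1×1 + 4×-1 = -3; c[4] = 4×1 = 4. Result coefficients: [2, -1, 5, -3, 4] → 2 - x + 5x^2 - 3x^3 + 4x^4

2 - x + 5x^2 - 3x^3 + 4x^4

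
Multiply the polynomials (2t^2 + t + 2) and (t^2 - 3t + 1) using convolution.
Ascending coefficients: a = [2, 1, 2], b = [1, -3, 1]. c[0] = 2×1 = 2; c[1] = 2×-3 + 1×1 = -5; c[2] = 2×1 + 1×-3 + 2×1 = 1; c[3] = 1×1 + 2×-3 = -5; c[4] = 2×1 = 2. Result coefficients: [2, -5, 1, -5, 2] → 2t^4 - 5t^3 + t^2 - 5t + 2

2t^4 - 5t^3 + t^2 - 5t + 2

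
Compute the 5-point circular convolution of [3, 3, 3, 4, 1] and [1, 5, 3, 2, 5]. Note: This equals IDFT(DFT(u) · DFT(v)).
Either evaluate y[k] = Σ_j u[j]·v[(k-j) mod 5] directly, or use IDFT(DFT(u) · DFT(v)). y[0] = 3×1 + 3×5 + 3×2 + 4×3 + 1×5 = 41; y[1] = 3×5 + 3×1 + 3×5 + 4×2 + 1×3 = 44; y[2] = 3×3 + 3×5 + 3×1 + 4×5 + 1×2 = 49; y[3] = 3×2 + 3×3 + 3×5 + 4×1 + 1×5 = 39; y[4] = 3×5 + 3×2 + 3×3 + 4×5 + 1×1 = 51. Result: [41, 44, 49, 39, 51]

[41, 44, 49, 39, 51]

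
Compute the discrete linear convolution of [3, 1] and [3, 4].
y[0] = 3×3 = 9; y[1] = 3×4 + 1×3 = 15; y[2] = 1×4 = 4

[9, 15, 4]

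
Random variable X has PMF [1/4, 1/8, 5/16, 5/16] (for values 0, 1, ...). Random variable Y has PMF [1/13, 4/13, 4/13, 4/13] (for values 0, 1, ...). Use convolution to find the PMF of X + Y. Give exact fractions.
P(X+Y=k) = Σ_i P(X=i)·P(Y=k-i) — a convolution of [1/4, 1/8, 5/16, 5/16] and [1/13, 4/13, 4/13, 4/13]. P(X+Y=0) = (1/4)×(1/13) = 1/52; P(X+Y=1) = (1/4)×(4/13) + (1/8)×(1/13) = 1/13 + 1/104 = 9/104; P(X+Y=2) = (1/4)×(4/13) + (1/8)×(4/13) + (5/16)×(1/13) = 1/13 + 1/26 + 5/208 = 29/208; P(X+Y=3) = (1/4)×(4/13) + (1/8)×(4/13) + (5/16)×(4/13) + (5/16)×(1/13) = 1/13 + 1/26 + 5/52 + 5/208 = 49/208; P(X+Y=4) = (1/8)×(4/13) + (5/16)×(4/13) + (5/16)×(4/13) = 1/26 + 5/52 + 5/52 = 3/13; P(X+Y=5) = (5/16)×(4/13) + (5/16)×(4/13) = 5/52 + 5/52 = 5/26; P(X+Y=6) = (5/16)×(4/13) = 5/52. PMF: [1/52, 9/104, 29/208, 49/208, 3/13, 5/26, 5/52] (sums to 1 ✓)

[1/52, 9/104, 29/208, 49/208, 3/13, 5/26, 5/52]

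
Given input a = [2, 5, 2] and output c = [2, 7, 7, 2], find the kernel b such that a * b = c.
Output length 4 = len(a) + len(b) - 1 ⇒ len(b) = 2. Solve b forward using b[k] = (c[k] - Σ_{i≥1} a[i]·b[k-i]) / a[0]: b[0] = c[0] / a[0] = 2 / 2 = 1; b[1] = (c[1] - 5×1) / a[0] = (7 - 5×1) / 2 = 1. So b = [1, 1]. Forward-check [2, 5, 2] * [1, 1]: c[0] = 2×1 = 2; c[1] = 2×1 + 5×1 = 7; c[2] = 5×1 + 2×1 = 7; c[3] = 2×1 = 2 → [2, 7, 7, 2] ✓

[1, 1]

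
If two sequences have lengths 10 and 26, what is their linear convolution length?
Linear/full convolution length: m + n - 1 = 10 + 26 - 1 = 35

35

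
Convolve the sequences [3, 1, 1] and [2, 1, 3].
y[0] = 3×2 = 6; y[1] = 3×1 + 1×2 = 5; y[2] = 3×3 + 1×1 + 1×2 = 12; y[3] = 1×3 + 1×1 = 4; y[4] = 1×3 = 3

[6, 5, 12, 4, 3]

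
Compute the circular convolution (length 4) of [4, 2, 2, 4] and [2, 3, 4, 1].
Use y[k] = Σ_j a[j]·b[(k-j) mod 4]. y[0] = 4×2 + 2×1 + 2×4 + 4×3 = 30; y[1] = 4×3 + 2×2 + 2×1 + 4×4 = 34; y[2] = 4×4 + 2×3 + 2×2 + 4×1 = 30; y[3] = 4×1 + 2×4 + 2×3 + 4×2 = 26. Result: [30, 34, 30, 26]

[30, 34, 30, 26]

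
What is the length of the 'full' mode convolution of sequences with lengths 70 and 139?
Linear/full convolution length: m + n - 1 = 70 + 139 - 1 = 208

208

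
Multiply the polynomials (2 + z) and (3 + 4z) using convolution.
Ascending coefficients: a = [2, 1], b = [3, 4]. c[0] = 2×3 = 6; c[1] = 2×4 + 1×3 = 11; c[2] = 1×4 = 4. Result coefficients: [6, 11, 4] → 6 + 11z + 4z^2

6 + 11z + 4z^2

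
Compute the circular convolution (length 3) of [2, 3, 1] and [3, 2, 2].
Use y[k] = Σ_j s[j]·t[(k-j) mod 3]. y[0] = 2×3 + 3×2 + 1×2 = 14; y[1] = 2×2 + 3×3 + 1×2 = 15; y[2] = 2×2 + 3×2 + 1×3 = 13. Result: [14, 15, 13]

[14, 15, 13]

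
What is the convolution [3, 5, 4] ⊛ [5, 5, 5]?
y[0] = 3×5 = 15; y[1] = 3×5 + 5×5 = 40; y[2] = 3×5 + 5×5 + 4×5 = 60; y[3] = 5×5 + 4×5 = 45; y[4] = 4×5 = 20

[15, 40, 60, 45, 20]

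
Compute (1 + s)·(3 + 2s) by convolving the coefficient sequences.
Ascending coefficients: a = [1, 1], b = [3, 2]. c[0] = 1×3 = 3; c[1] = 1×2 + 1×3 = 5; c[2] = 1×2 = 2. Result coefficients: [3, 5, 2] → 3 + 5s + 2s^2

3 + 5s + 2s^2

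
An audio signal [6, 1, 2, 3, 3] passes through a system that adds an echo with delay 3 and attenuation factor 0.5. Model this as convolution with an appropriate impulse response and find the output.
Direct-path + delayed-attenuated-path model → impulse response h = [1, 0, 0, 0.5] (1 at lag 0, 0.5 at lag 3). Output y[n] = x[n] + 0.5·x[n - 3] (with x[n] = 0 outside 0..4): y[0] = 6 + 0.5×0 = 6; y[1] = 1 + 0.5×0 = 1; y[2] = 2 + 0.5×0 = 2; y[3] = 3 + 0.5×6 = 6.0; y[4] = 3 + 0.5×1 = 3.5; y[5] = 0 + 0.5×2 = 1.0; y[6] = 0 + 0.5×3 = 1.5; y[7] = 0 + 0.5×3 = 1.5. So y = [6, 1, 2, 6.0, 3.5, 1.0, 1.5, 1.5]

[6, 1, 2, 6.0, 3.5, 1.0, 1.5, 1.5]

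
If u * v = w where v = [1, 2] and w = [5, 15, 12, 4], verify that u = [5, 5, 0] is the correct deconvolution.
Forward-compute [5, 5, 0] * [1, 2]: w[0] = 5×1 = 5; w[1] = 5×2 + 5×1 = 15; w[2] = 5×2 + 0×1 = 10; w[3] = 0×2 = 0 → [5, 15, 10, 0]. Does not match given w = [5, 15, 12, 4].

Not verified. [5, 5, 0] * [1, 2] = [5, 15, 10, 0], which differs from [5, 15, 12, 4] at index 2.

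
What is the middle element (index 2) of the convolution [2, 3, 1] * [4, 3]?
Use y[k] = Σ_i a[i]·b[k-i] at k=2. y[2] = 3×3 + 1×4 = 13

13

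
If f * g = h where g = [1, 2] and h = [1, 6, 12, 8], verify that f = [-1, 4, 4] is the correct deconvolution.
Forward-compute [-1, 4, 4] * [1, 2]: h[0] = -1×1 = -1; h[1] = -1×2 + 4×1 = 2; h[2] = 4×2 + 4×1 = 12; h[3] = 4×2 = 8 → [-1, 2, 12, 8]. Does not match given h = [1, 6, 12, 8].

Not verified. [-1, 4, 4] * [1, 2] = [-1, 2, 12, 8], which differs from [1, 6, 12, 8] at index 0.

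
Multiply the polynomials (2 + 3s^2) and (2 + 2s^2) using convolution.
Ascending coefficients: a = [2, 0, 3], b = [2, 0, 2]. c[0] = 2×2 = 4; c[1] = 2×0 + 0×2 = 0; c[2] = 2×2 + 0×0 + 3×2 = 10; c[3] = 0×2 + 3×0 = 0; c[4] = 3×2 = 6. Result coefficients: [4, 0, 10, 0, 6] → 4 + 10s^2 + 6s^4

4 + 10s^2 + 6s^4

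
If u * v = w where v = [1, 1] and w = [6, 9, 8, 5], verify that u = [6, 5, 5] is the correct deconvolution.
Forward-compute [6, 5, 5] * [1, 1]: w[0] = 6×1 = 6; w[1] = 6×1 + 5×1 = 11; w[2] = 5×1 + 5×1 = 10; w[3] = 5×1 = 5 → [6, 11, 10, 5]. Does not match given w = [6, 9, 8, 5].

Not verified. [6, 5, 5] * [1, 1] = [6, 11, 10, 5], which differs from [6, 9, 8, 5] at index 1.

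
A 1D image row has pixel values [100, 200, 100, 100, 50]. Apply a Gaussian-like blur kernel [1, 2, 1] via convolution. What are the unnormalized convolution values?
Convolve image row [100, 200, 100, 100, 50] with kernel [1, 2, 1]: y[0] = 100×1 = 100; y[1] = 100×2 + 200×1 = 400; y[2] = 100×1 + 200×2 + 100×1 = 600; y[3] = 200×1 + 100×2 + 100×1 = 500; y[4] = 100×1 + 100×2 + 50×1 = 350; y[5] = 100×1 + 50×2 = 200; y[6] = 50×1 = 50 → [100, 400, 600, 500, 350, 200, 50]. Normalization factor = sum(kernel) = 4.

[100, 400, 600, 500, 350, 200, 50]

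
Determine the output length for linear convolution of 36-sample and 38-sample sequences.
Linear/full convolution length: m + n - 1 = 36 + 38 - 1 = 73

73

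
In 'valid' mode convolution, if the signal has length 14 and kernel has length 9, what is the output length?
'Valid' mode counts only positions where the kernel fully overlaps the signal: m - n + 1 = 14 - 9 + 1 = 6

6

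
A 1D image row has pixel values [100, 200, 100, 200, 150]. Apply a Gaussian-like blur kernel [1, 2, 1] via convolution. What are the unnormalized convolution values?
Convolve image row [100, 200, 100, 200, 150] with kernel [1, 2, 1]: y[0] = 100×1 = 100; y[1] = 100×2 + 200×1 = 400; y[2] = 100×1 + 200×2 + 100×1 = 600; y[3] = 200×1 + 100×2 + 200×1 = 600; y[4] = 100×1 + 200×2 + 150×1 = 650; y[5] = 200×1 + 150×2 = 500; y[6] = 150×1 = 150 → [100, 400, 600, 600, 650, 500, 150]. Normalization factor = sum(kernel) = 4.

[100, 400, 600, 600, 650, 500, 150]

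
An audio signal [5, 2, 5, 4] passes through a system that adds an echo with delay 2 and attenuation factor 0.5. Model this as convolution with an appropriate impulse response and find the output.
Direct-path + delayed-attenuated-path model → impulse response h = [1, 0, 0.5] (1 at lag 0, 0.5 at lag 2). Output y[n] = x[n] + 0.5·x[n - 2] (with x[n] = 0 outside 0..3): y[0] = 5 + 0.5×0 = 5; y[1] = 2 + 0.5×0 = 2; y[2] = 5 + 0.5×5 = 7.5; y[3] = 4 + 0.5×2 = 5.0; y[4] = 0 + 0.5×5 = 2.5; y[5] = 0 + 0.5×4 = 2.0. So y = [5, 2, 7.5, 5.0, 2.5, 2.0]

[5, 2, 7.5, 5.0, 2.5, 2.0]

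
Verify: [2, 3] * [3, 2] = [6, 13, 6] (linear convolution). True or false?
Recompute linear convolution of [2, 3] and [3, 2]: y[0] = 2×3 = 6; y[1] = 2×2 + 3×3 = 13; y[2] = 3×2 = 6 → [6, 13, 6]. Given [6, 13, 6] matches, so answer: Yes

Yes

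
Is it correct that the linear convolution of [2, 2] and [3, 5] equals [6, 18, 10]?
Recompute linear convolution of [2, 2] and [3, 5]: y[0] = 2×3 = 6; y[1] = 2×5 + 2×3 = 16; y[2] = 2×5 = 10 → [6, 16, 10]. Compare to given [6, 18, 10]: they differ at index 1: given 18, correct 16, so answer: No

No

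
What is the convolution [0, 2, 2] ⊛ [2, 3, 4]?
y[0] = 0×2 = 0; y[1] = 0×3 + 2×2 = 4; y[2] = 0×4 + 2×3 + 2×2 = 10; y[3] = 2×4 + 2×3 = 14; y[4] = 2×4 = 8

[0, 4, 10, 14, 8]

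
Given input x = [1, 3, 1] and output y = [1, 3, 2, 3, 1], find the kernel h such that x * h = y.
Output length 5 = len(x) + len(h) - 1 ⇒ len(h) = 3. Solve h forward using h[k] = (y[k] - Σ_{i≥1} x[i]·h[k-i]) / x[0]: h[0] = y[0] / x[0] = 1 / 1 = 1; h[1] = (y[1] - 3×1) / x[0] = (3 - 3×1) / 1 = 0; h[2] = (y[2] - 3×0 - 1×1) / x[0] = (2 - 3×0 - 1×1) / 1 = 1. So h = [1, 0, 1]. Forward-check [1, 3, 1] * [1, 0, 1]: y[0] = 1×1 = 1; y[1] = 1×0 + 3×1 = 3; y[2] = 1×1 + 3×0 + 1×1 = 2; y[3] = 3×1 + 1×0 = 3; y[4] = 1×1 = 1 → [1, 3, 2, 3, 1] ✓

[1, 0, 1]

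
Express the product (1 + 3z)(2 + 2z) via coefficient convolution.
Ascending coefficients: a = [1, 3], b = [2, 2]. c[0] = 1×2 = 2; c[1] = 1×2 + 3×2 = 8; c[2] = 3×2 = 6. Result coefficients: [2, 8, 6] → 2 + 8z + 6z^2

2 + 8z + 6z^2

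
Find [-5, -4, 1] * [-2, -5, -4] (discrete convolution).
y[0] = -5×-2 = 10; y[1] = -5×-5 + -4×-2 = 33; y[2] = -5×-4 + -4×-5 + 1×-2 = 38; y[3] = -4×-4 + 1×-5 = 11; y[4] = 1×-4 = -4

[10, 33, 38, 11, -4]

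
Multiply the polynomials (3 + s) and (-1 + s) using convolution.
Ascending coefficients: a = [3, 1], b = [-1, 1]. c[0] = 3×-1 = -3; c[1] = 3×1 + 1×-1 = 2; c[2] = 1×1 = 1. Result coefficients: [-3, 2, 1] → -3 + 2s + s^2

-3 + 2s + s^2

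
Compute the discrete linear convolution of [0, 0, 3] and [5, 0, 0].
y[0] = 0×5 = 0; y[1] = 0×0 + 0×5 = 0; y[2] = 0×0 + 0×0 + 3×5 = 15; y[3] = 0×0 + 3×0 = 0; y[4] = 3×0 = 0

[0, 0, 15, 0, 0]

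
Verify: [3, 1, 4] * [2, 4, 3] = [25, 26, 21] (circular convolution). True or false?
Recompute circular convolution of [3, 1, 4] and [2, 4, 3]: y[0] = 3×2 + 1×3 + 4×4 = 25; y[1] = 3×4 + 1×2 + 4×3 = 26; y[2] = 3×3 + 1×4 + 4×2 = 21 → [25, 26, 21]. Given [25, 26, 21] matches, so answer: Yes

Yes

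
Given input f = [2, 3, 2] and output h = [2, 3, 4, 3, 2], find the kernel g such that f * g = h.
Output length 5 = len(f) + len(g) - 1 ⇒ len(g) = 3. Solve g forward using g[k] = (h[k] - Σ_{i≥1} f[i]·g[k-i]) / f[0]: g[0] = h[0] / f[0] = 2 / 2 = 1; g[1] = (h[1] - 3×1) / f[0] = (3 - 3×1) / 2 = 0; g[2] = (h[2] - 3×0 - 2×1) / f[0] = (4 - 3×0 - 2×1) / 2 = 1. So g = [1, 0, 1]. Forward-check [2, 3, 2] * [1, 0, 1]: h[0] = 2×1 = 2; h[1] = 2×0 + 3×1 = 3; h[2] = 2×1 + 3×0 + 2×1 = 4; h[3] = 3×1 + 2×0 = 3; h[4] = 2×1 = 2 → [2, 3, 4, 3, 2] ✓

[1, 0, 1]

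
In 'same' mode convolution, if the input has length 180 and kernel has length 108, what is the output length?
'Same' mode returns an output with the same length as the input: 180

180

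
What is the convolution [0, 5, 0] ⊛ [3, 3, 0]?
y[0] = 0×3 = 0; y[1] = 0×3 + 5×3 = 15; y[2] = 0×0 + 5×3 + 0×3 = 15; y[3] = 5×0 + 0×3 = 0; y[4] = 0×0 = 0

[0, 15, 15, 0, 0]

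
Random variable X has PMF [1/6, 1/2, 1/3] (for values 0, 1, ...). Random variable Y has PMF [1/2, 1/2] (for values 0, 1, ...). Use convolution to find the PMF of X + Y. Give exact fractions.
P(X+Y=k) = Σ_i P(X=i)·P(Y=k-i) — a convolution of [1/6, 1/2, 1/3] and [1/2, 1/2]. P(X+Y=0) = (1/6)×(1/2) = 1/12; P(X+Y=1) = (1/6)×(1/2) + (1/2)×(1/2) = 1/12 + 1/4 = 1/3; P(X+Y=2) = (1/2)×(1/2) + (1/3)×(1/2) = 1/4 + 1/6 = 5/12; P(X+Y=3) = (1/3)×(1/2) = 1/6. PMF: [1/12, 1/3, 5/12, 1/6] (sums to 1 ✓)

[1/12, 1/3, 5/12, 1/6]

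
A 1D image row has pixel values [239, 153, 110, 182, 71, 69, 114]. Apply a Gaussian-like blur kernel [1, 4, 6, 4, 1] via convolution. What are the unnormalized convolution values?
Convolve image row [239, 153, 110, 182, 71, 69, 114] with kernel [1, 4, 6, 4, 1]: y[0] = 239×1 = 239; y[1] = 239×4 + 153×1 = 1109; y[2] = 239×6 + 153×4 + 110×1 = 2156; y[3] = 239×4 + 153×6 + 110×4 + 182×1 = 2496; y[4] = 239×1 + 153×4 + 110×6 + 182×4 + 71×1 = 2310; y[5] = 153×1 + 110×4 + 182×6 + 71×4 + 69×1 = 2038; y[6] = 110×1 + 182×4 + 71×6 + 69×4 + 114×1 = 1654; y[7] = 182×1 + 71×4 + 69×6 + 114×4 = 1336; y[8] = 71×1 + 69×4 + 114×6 = 1031; y[9] = 69×1 + 114×4 = 525; y[10] = 114×1 = 114 → [239, 1109, 2156, 2496, 2310, 2038, 1654, 1336, 1031, 525, 114]. Normalization factor = sum(kernel) = 16.

[239, 1109, 2156, 2496, 2310, 2038, 1654, 1336, 1031, 525, 114]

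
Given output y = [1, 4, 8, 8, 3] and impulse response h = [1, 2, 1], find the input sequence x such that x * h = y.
Deconvolve y=[1, 4, 8, 8, 3] by h=[1, 2, 1]. Since h[0]=1, solve forward: x[0] = y[0] / 1 = 1; x[1] = (y[1] - 1×2) / 1 = 2; x[2] = (y[2] - 2×2 - 1×1) / 1 = 3. So x = [1, 2, 3]. Check by forward convolution: y[0] = 1×1 = 1; y[1] = 1×2 + 2×1 = 4; y[2] = 1×1 + 2×2 + 3×1 = 8; y[3] = 2×1 + 3×2 = 8; y[4] = 3×1 = 3

[1, 2, 3]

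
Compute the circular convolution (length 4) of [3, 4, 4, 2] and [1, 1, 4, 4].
Use y[k] = Σ_j f[j]·g[(k-j) mod 4]. y[0] = 3×1 + 4×4 + 4×4 + 2×1 = 37; y[1] = 3×1 + 4×1 + 4×4 + 2×4 = 31; y[2] = 3×4 + 4×1 + 4×1 + 2×4 = 28; y[3] = 3×4 + 4×4 + 4×1 + 2×1 = 34. Result: [37, 31, 28, 34]

[37, 31, 28, 34]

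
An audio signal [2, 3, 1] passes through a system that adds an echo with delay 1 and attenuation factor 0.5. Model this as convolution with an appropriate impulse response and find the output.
Direct-path + delayed-attenuated-path model → impulse response h = [1, 0.5] (1 at lag 0, 0.5 at lag 1). Output y[n] = x[n] + 0.5·x[n - 1] (with x[n] = 0 outside 0..2): y[0] = 2 + 0.5×0 = 2; y[1] = 3 + 0.5×2 = 4.0; y[2] = 1 + 0.5×3 = 2.5; y[3] = 0 + 0.5×1 = 0.5. So y = [2, 4.0, 2.5, 0.5]

[2, 4.0, 2.5, 0.5]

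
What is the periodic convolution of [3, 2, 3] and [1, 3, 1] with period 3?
Use y[k] = Σ_j a[j]·b[(k-j) mod 3]. y[0] = 3×1 + 2×1 + 3×3 = 14; y[1] = 3×3 + 2×1 + 3×1 = 14; y[2] = 3×1 + 2×3 + 3×1 = 12. Result: [14, 14, 12]

[14, 14, 12]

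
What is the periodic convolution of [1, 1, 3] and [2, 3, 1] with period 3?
Use y[k] = Σ_j u[j]·v[(k-j) mod 3]. y[0] = 1×2 + 1×1 + 3×3 = 12; y[1] = 1×3 + 1×2 + 3×1 = 8; y[2] = 1×1 + 1×3 + 3×2 = 10. Result: [12, 8, 10]

[12, 8, 10]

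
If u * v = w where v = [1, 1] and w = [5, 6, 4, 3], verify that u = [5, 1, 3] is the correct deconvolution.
Forward-compute [5, 1, 3] * [1, 1]: w[0] = 5×1 = 5; w[1] = 5×1 + 1×1 = 6; w[2] = 1×1 + 3×1 = 4; w[3] = 3×1 = 3 → [5, 6, 4, 3]. Matches given w = [5, 6, 4, 3], so verified.

Verified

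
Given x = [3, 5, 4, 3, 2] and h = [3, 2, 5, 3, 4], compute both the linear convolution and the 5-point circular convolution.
Linear: y_lin[0] = 3×3 = 9; y_lin[1] = 3×2 + 5×3 = 21; y_lin[2] = 3×5 + 5×2 + 4×3 = 37; y_lin[3] = 3×3 + 5×5 + 4×2 + 3×3 = 51; y_lin[4] = 3×4 + 5×3 + 4×5 + 3×2 + 2×3 = 59; y_lin[5] = 5×4 + 4×3 + 3×5 + 2×2 = 51; y_lin[6] = 4×4 + 3×3 + 2×5 = 35; y_lin[7] = 3×4 + 2×3 = 18; y_lin[8] = 2×4 = 8 → [9, 21, 37, 51, 59, 51, 35, 18, 8]. Circular (length 5): y[0] = 3×3 + 5×4 + 4×3 + 3×5 + 2×2 = 60; y[1] = 3×2 + 5×3 + 4×4 + 3×3 + 2×5 = 56; y[2] = 3×5 + 5×2 + 4×3 + 3×4 + 2×3 = 55; y[3] = 3×3 + 5×5 + 4×2 + 3×3 + 2×4 = 59; y[4] = 3×4 + 5×3 + 4×5 + 3×2 + 2×3 = 59 → [60, 56, 55, 59, 59]

Linear: [9, 21, 37, 51, 59, 51, 35, 18, 8], Circular: [60, 56, 55, 59, 59]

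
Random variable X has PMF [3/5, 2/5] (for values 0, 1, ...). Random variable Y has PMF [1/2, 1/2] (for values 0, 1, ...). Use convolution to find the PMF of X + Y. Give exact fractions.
P(X+Y=k) = Σ_i P(X=i)·P(Y=k-i) — a convolution of [3/5, 2/5] and [1/2, 1/2]. P(X+Y=0) = (3/5)×(1/2) = 3/10; P(X+Y=1) = (3/5)×(1/2) + (2/5)×(1/2) = 3/10 + 1/5 = 1/2; P(X+Y=2) = (2/5)×(1/2) = 1/5. PMF: [3/10, 1/2, 1/5] (sums to 1 ✓)

[3/10, 1/2, 1/5]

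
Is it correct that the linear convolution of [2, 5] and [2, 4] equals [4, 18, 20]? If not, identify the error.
Recompute linear convolution of [2, 5] and [2, 4]: y[0] = 2×2 = 4; y[1] = 2×4 + 5×2 = 18; y[2] = 5×4 = 20 → [4, 18, 20]. Given [4, 18, 20] matches, so answer: Yes

Yes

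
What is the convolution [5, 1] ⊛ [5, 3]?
y[0] = 5×5 = 25; y[1] = 5×3 + 1×5 = 20; y[2] = 1×3 = 3

[25, 20, 3]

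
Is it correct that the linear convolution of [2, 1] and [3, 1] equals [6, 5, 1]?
Recompute linear convolution of [2, 1] and [3, 1]: y[0] = 2×3 = 6; y[1] = 2×1 + 1×3 = 5; y[2] = 1×1 = 1 → [6, 5, 1]. Given [6, 5, 1] matches, so answer: Yes

Yes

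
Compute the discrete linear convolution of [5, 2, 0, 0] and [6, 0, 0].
y[0] = 5×6 = 30; y[1] = 5×0 + 2×6 = 12; y[2] = 5×0 + 2×0 + 0×6 = 0; y[3] = 2×0 + 0×0 + 0×6 = 0; y[4] = 0×0 + 0×0 = 0; y[5] = 0×0 = 0

[30, 12, 0, 0, 0, 0]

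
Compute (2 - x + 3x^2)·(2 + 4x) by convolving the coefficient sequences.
Ascending coefficients: a = [2, -1, 3], b = [2, 4]. c[0] = 2×2 = 4; c[1] = 2×4 + -1×2 = 6; c[2] = -1×4 + 3×2 = 2; c[3] = 3×4 = 12. Result coefficients: [4, 6, 2, 12] → 4 + 6x + 2x^2 + 12x^3

4 + 6x + 2x^2 + 12x^3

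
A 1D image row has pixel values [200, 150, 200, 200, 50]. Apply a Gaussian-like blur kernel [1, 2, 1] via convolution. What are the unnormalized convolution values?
Convolve image row [200, 150, 200, 200, 50] with kernel [1, 2, 1]: y[0] = 200×1 = 200; y[1] = 200×2 + 150×1 = 550; y[2] = 200×1 + 150×2 + 200×1 = 700; y[3] = 150×1 + 200×2 + 200×1 = 750; y[4] = 200×1 + 200×2 + 50×1 = 650; y[5] = 200×1 + 50×2 = 300; y[6] = 50×1 = 50 → [200, 550, 700, 750, 650, 300, 50]. Normalization factor = sum(kernel) = 4.

[200, 550, 700, 750, 650, 300, 50]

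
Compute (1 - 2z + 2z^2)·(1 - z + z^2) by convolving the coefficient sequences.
Ascending coefficients: a = [1, -2, 2], b = [1, -1, 1]. c[0] = 1×1 = 1; c[1] = 1×-1 + -2×1 = -3; c[2] = 1×1 + -2×-1 + 2×1 = 5; c[3] = -2×1 + 2×-1 = -4; c[4] = 2×1 = 2. Result coefficients: [1, -3, 5, -4, 2] → 1 - 3z + 5z^2 - 4z^3 + 2z^4

1 - 3z + 5z^2 - 4z^3 + 2z^4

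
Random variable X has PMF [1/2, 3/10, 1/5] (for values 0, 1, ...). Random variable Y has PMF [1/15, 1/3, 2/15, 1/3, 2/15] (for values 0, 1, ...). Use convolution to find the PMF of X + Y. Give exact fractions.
P(X+Y=k) = Σ_i P(X=i)·P(Y=k-i) — a convolution of [1/2, 3/10, 1/5] and [1/15, 1/3, 2/15, 1/3, 2/15]. P(X+Y=0) = (1/2)×(1/15) = 1/30; P(X+Y=1) = (1/2)×(1/3) + (3/10)×(1/15) = 1/6 + 1/50 = 14/75; P(X+Y=2) = (1/2)×(2/15) + (3/10)×(1/3) + (1/5)×(1/15) = 1/15 + 1/10 + 1/75 = 9/50; P(X+Y=3) = (1/2)×(1/3) + (3/10)×(2/15) + (1/5)×(1/3) = 1/6 + 1/25 + 1/15 = 41/150; P(X+Y=4) = (1/2)×(2/15) + (3/10)×(1/3) + (1/5)×(2/15) = 1/15 + 1/10 + 2/75 = 29/150; P(X+Y=5) = (3/10)×(2/15) + (1/5)×(1/3) = 1/25 + 1/15 = 8/75; P(X+Y=6) = (1/5)×(2/15) = 2/75. PMF: [1/30, 14/75, 9/50, 41/150, 29/150, 8/75, 2/75] (sums to 1 ✓)

[1/30, 14/75, 9/50, 41/150, 29/150, 8/75, 2/75]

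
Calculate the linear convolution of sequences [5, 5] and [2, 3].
y[0] = 5×2 = 10; y[1] = 5×3 + 5×2 = 25; y[2] = 5×3 = 15

[10, 25, 15]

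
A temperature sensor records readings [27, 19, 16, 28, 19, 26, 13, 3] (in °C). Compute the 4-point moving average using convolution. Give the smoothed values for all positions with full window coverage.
4-point moving average kernel = [1, 1, 1, 1]. Apply in 'valid' mode (full window coverage): avg[0] = (27 + 19 + 16 + 28) / 4 = 22.5; avg[1] = (19 + 16 + 28 + 19) / 4 = 20.5; avg[2] = (16 + 28 + 19 + 26) / 4 = 22.25; avg[3] = (28 + 19 + 26 + 13) / 4 = 21.5; avg[4] = (19 + 26 + 13 + 3) / 4 = 15.25. Smoothed values: [22.5, 20.5, 22.25, 21.5, 15.25]

[22.5, 20.5, 22.25, 21.5, 15.25]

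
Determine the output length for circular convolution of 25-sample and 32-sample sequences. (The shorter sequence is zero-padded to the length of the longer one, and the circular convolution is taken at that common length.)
Circular convolution (zero-padding the shorter input) has length max(m, n) = max(25, 32) = 32

32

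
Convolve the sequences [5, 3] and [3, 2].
y[0] = 5×3 = 15; y[1] = 5×2 + 3×3 = 19; y[2] = 3×2 = 6

[15, 19, 6]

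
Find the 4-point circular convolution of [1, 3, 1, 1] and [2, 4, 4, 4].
Use y[k] = Σ_j s[j]·t[(k-j) mod 4]. y[0] = 1×2 + 3×4 + 1×4 + 1×4 = 22; y[1] = 1×4 + 3×2 + 1×4 + 1×4 = 18; y[2] = 1×4 + 3×4 + 1×2 + 1×4 = 22; y[3] = 1×4 + 3×4 + 1×4 + 1×2 = 22. Result: [22, 18, 22, 22]

[22, 18, 22, 22]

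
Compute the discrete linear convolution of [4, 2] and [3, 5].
y[0] = 4×3 = 12; y[1] = 4×5 + 2×3 = 26; y[2] = 2×5 = 10

[12, 26, 10]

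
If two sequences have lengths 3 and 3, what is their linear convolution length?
Linear/full convolution length: m + n - 1 = 3 + 3 - 1 = 5

5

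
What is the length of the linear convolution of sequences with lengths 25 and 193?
Linear/full convolution length: m + n - 1 = 25 + 193 - 1 = 217

217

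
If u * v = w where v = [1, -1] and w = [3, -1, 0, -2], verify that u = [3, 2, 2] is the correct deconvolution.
Forward-compute [3, 2, 2] * [1, -1]: w[0] = 3×1 = 3; w[1] = 3×-1 + 2×1 = -1; w[2] = 2×-1 + 2×1 = 0; w[3] = 2×-1 = -2 → [3, -1, 0, -2]. Matches given w = [3, -1, 0, -2], so verified.

Verified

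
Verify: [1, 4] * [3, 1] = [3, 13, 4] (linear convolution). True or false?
Recompute linear convolution of [1, 4] and [3, 1]: y[0] = 1×3 = 3; y[1] = 1×1 + 4×3 = 13; y[2] = 4×1 = 4 → [3, 13, 4]. Given [3, 13, 4] matches, so answer: Yes

Yes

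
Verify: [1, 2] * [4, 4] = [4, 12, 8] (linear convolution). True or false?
Recompute linear convolution of [1, 2] and [4, 4]: y[0] = 1×4 = 4; y[1] = 1×4 + 2×4 = 12; y[2] = 2×4 = 8 → [4, 12, 8]. Given [4, 12, 8] matches, so answer: Yes

Yes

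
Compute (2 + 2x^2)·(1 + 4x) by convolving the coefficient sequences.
Ascending coefficients: a = [2, 0, 2], b = [1, 4]. c[0] = 2×1 = 2; c[1] = 2×4 + 0×1 = 8; c[2] = 0×4 + 2×1 = 2; c[3] = 2×4 = 8. Result coefficients: [2, 8, 2, 8] → 2 + 8x + 2x^2 + 8x^3

2 + 8x + 2x^2 + 8x^3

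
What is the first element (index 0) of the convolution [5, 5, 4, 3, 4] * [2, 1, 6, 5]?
Use y[k] = Σ_i a[i]·b[k-i] at k=0. y[0] = 5×2 = 10

10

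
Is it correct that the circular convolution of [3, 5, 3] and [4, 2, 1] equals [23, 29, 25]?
Recompute circular convolution of [3, 5, 3] and [4, 2, 1]: y[0] = 3×4 + 5×1 + 3×2 = 23; y[1] = 3×2 + 5×4 + 3×1 = 29; y[2] = 3×1 + 5×2 + 3×4 = 25 → [23, 29, 25]. Given [23, 29, 25] matches, so answer: Yes

Yes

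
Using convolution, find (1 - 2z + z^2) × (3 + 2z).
Ascending coefficients: a = [1, -2, 1], b = [3, 2]. c[0] = 1×3 = 3; c[1] = 1×2 + -2×3 = -4; c[2] = -2×2 + 1×3 = -1; c[3] = 1×2 = 2. Result coefficients: [3, -4, -1, 2] → 3 - 4z - z^2 + 2z^3

3 - 4z - z^2 + 2z^3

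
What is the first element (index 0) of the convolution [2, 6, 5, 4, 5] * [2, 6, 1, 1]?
Use y[k] = Σ_i a[i]·b[k-i] at k=0. y[0] = 2×2 = 4

4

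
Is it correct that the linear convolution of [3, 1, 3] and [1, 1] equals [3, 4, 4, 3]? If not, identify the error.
Recompute linear convolution of [3, 1, 3] and [1, 1]: y[0] = 3×1 = 3; y[1] = 3×1 + 1×1 = 4; y[2] = 1×1 + 3×1 = 4; y[3] = 3×1 = 3 → [3, 4, 4, 3]. Given [3, 4, 4, 3] matches, so answer: Yes

Yes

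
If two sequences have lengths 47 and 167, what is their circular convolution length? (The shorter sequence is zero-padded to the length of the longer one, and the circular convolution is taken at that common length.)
Circular convolution (zero-padding the shorter input) has length max(m, n) = max(47, 167) = 167

167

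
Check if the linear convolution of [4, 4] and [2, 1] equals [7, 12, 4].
Recompute linear convolution of [4, 4] and [2, 1]: y[0] = 4×2 = 8; y[1] = 4×1 + 4×2 = 12; y[2] = 4×1 = 4 → [8, 12, 4]. Compare to given [7, 12, 4]: they differ at index 0: given 7, correct 8, so answer: No

No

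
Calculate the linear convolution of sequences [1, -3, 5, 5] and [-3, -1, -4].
y[0] = 1×-3 = -3; y[1] = 1×-1 + -3×-3 = 8; y[2] = 1×-4 + -3×-1 + 5×-3 = -16; y[3] = -3×-4 + 5×-1 + 5×-3 = -8; y[4] = 5×-4 + 5×-1 = -25; y[5] = 5×-4 = -20

[-3, 8, -16, -8, -25, -20]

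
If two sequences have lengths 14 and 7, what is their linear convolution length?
Linear/full convolution length: m + n - 1 = 14 + 7 - 1 = 20

20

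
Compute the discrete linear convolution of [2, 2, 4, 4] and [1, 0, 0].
y[0] = 2×1 = 2; y[1] = 2×0 + 2×1 = 2; y[2] = 2×0 + 2×0 + 4×1 = 4; y[3] = 2×0 + 4×0 + 4×1 = 4; y[4] = 4×0 + 4×0 = 0; y[5] = 4×0 = 0

[2, 2, 4, 4, 0, 0]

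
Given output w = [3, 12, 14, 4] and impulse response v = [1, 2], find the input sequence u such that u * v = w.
Deconvolve w=[3, 12, 14, 4] by v=[1, 2]. Since v[0]=1, solve forward: u[0] = w[0] / 1 = 3; u[1] = (w[1] - 3×2) / 1 = 6; u[2] = (w[2] - 6×2) / 1 = 2. So u = [3, 6, 2]. Check by forward convolution: w[0] = 3×1 = 3; w[1] = 3×2 + 6×1 = 12; w[2] = 6×2 + 2×1 = 14; w[3] = 2×2 = 4

[3, 6, 2]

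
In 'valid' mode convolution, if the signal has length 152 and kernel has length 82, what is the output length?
'Valid' mode counts only positions where the kernel fully overlaps the signal: m - n + 1 = 152 - 82 + 1 = 71

71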